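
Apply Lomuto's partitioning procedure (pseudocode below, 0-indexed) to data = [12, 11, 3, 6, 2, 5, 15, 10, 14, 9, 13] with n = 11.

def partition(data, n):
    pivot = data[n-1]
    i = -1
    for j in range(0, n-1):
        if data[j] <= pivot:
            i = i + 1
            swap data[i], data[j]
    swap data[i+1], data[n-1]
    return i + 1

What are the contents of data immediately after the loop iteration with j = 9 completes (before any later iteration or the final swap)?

pivot = data[10] = 13; i = -1
j=0: data[0]=12 ≤ 13 → i=0, swap data[0],data[0] (no change) → [12, 11, 3, 6, 2, 5, 15, 10, 14, 9, 13]
j=1: data[1]=11 ≤ 13 → i=1, swap data[1],data[1] (no change) → [12, 11, 3, 6, 2, 5, 15, 10, 14, 9, 13]
j=2: data[2]=3 ≤ 13 → i=2, swap data[2],data[2] (no change) → [12, 11, 3, 6, 2, 5, 15, 10, 14, 9, 13]
j=3: data[3]=6 ≤ 13 → i=3, swap data[3],data[3] (no change) → [12, 11, 3, 6, 2, 5, 15, 10, 14, 9, 13]
j=4: data[4]=2 ≤ 13 → i=4, swap data[4],data[4] (no change) → [12, 11, 3, 6, 2, 5, 15, 10, 14, 9, 13]
j=5: data[5]=5 ≤ 13 → i=5, swap data[5],data[5] (no change) → [12, 11, 3, 6, 2, 5, 15, 10, 14, 9, 13]
j=6: data[6]=15 > 13 → no swap
j=7: data[7]=10 ≤ 13 → i=6, swap data[6],data[7] → [12, 11, 3, 6, 2, 5, 10, 15, 14, 9, 13]
j=8: data[8]=14 > 13 → no swap
j=9: data[9]=9 ≤ 13 → i=7, swap data[7],data[9] → [12, 11, 3, 6, 2, 5, 10, 9, 14, 15, 13]
(after j=9) data = [12, 11, 3, 6, 2, 5, 10, 9, 14, 15, 13]

[12, 11, 3, 6, 2, 5, 10, 9, 14, 15, 13]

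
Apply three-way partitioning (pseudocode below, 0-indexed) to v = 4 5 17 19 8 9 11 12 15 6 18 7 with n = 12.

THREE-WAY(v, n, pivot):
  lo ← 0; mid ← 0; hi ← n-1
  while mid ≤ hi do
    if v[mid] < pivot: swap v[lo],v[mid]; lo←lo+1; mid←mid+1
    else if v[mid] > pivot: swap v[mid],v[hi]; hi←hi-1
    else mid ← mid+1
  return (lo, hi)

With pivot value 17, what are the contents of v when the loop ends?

pivot = 17; lo=0, mid=0, hi=11
v[mid]=4<17: swap v[0],v[0]; lo=1,mid=1 → 4 5 17 19 8 9 11 12 15 6 18 7
v[mid]=5<17: swap v[1],v[1]; lo=2,mid=2 → 4 5 17 19 8 9 11 12 15 6 18 7
v[mid]=17=17: mid=3
v[mid]=19>17: swap v[3],v[11]; hi=10 → 4 5 17 7 8 9 11 12 15 6 18 19
v[mid]=7<17: swap v[2],v[3]; lo=3,mid=4 → 4 5 7 17 8 9 11 12 15 6 18 19
v[mid]=8<17: swap v[3],v[4]; lo=4,mid=5 → 4 5 7 8 17 9 11 12 15 6 18 19
v[mid]=9<17: swap v[4],v[5]; lo=5,mid=6 → 4 5 7 8 9 17 11 12 15 6 18 19
v[mid]=11<17: swap v[5],v[6]; lo=6,mid=7 → 4 5 7 8 9 11 17 12 15 6 18 19
v[mid]=12<17: swap v[6],v[7]; lo=7,mid=8 → 4 5 7 8 9 11 12 17 15 6 18 19
v[mid]=15<17: swap v[7],v[8]; lo=8,mid=9 → 4 5 7 8 9 11 12 15 17 6 18 19
v[mid]=6<17: swap v[8],v[9]; lo=9,mid=10 → 4 5 7 8 9 11 12 15 6 17 18 19
v[mid]=18>17: swap v[10],v[10]; hi=9 → 4 5 7 8 9 11 12 15 6 17 18 19
end: lo=9, hi=9; v = 4 5 7 8 9 11 12 15 6 17 18 19

4 5 7 8 9 11 12 15 6 17 18 19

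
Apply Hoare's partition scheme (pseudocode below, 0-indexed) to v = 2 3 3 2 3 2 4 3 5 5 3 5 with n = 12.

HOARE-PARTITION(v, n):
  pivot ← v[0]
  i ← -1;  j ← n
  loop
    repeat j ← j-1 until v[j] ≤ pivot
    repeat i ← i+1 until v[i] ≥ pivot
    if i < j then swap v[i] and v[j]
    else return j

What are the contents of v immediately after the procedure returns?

2 2 3 3 3 2 4 3 5 5 3 5

pivot = v[0] = 2; i = -1, j = 12
j→5 (v[5]=2≤2), i→0 (v[0]=2≥2); i<j, swap → 2 3 3 2 3 2 4 3 5 5 3 5
j→3 (v[3]=2≤2), i→1 (v[1]=3≥2); i<j, swap → 2 2 3 3 3 2 4 3 5 5 3 5
j→1, i→2; i≥j, return j=1. v = 2 2 3 3 3 2 4 3 5 5 3 5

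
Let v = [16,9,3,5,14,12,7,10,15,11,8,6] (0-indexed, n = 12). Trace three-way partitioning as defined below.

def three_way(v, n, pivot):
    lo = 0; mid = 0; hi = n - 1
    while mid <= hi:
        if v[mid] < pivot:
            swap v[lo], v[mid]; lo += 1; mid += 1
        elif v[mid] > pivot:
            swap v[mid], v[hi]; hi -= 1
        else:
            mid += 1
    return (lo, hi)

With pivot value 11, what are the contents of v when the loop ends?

[6,9,3,5,8,7,10,11,15,12,14,16]

pivot = 11; lo=0, mid=0, hi=11
v[mid]=16>11: swap v[0],v[11]; hi=10 → [6,9,3,5,14,12,7,10,15,11,8,16]
v[mid]=6<11: swap v[0],v[0]; lo=1,mid=1 → [6,9,3,5,14,12,7,10,15,11,8,16]
v[mid]=9<11: swap v[1],v[1]; lo=2,mid=2 → [6,9,3,5,14,12,7,10,15,11,8,16]
v[mid]=3<11: swap v[2],v[2]; lo=3,mid=3 → [6,9,3,5,14,12,7,10,15,11,8,16]
v[mid]=5<11: swap v[3],v[3]; lo=4,mid=4 → [6,9,3,5,14,12,7,10,15,11,8,16]
v[mid]=14>11: swap v[4],v[10]; hi=9 → [6,9,3,5,8,12,7,10,15,11,14,16]
v[mid]=8<11: swap v[4],v[4]; lo=5,mid=5 → [6,9,3,5,8,12,7,10,15,11,14,16]
v[mid]=12>11: swap v[5],v[9]; hi=8 → [6,9,3,5,8,11,7,10,15,12,14,16]
v[mid]=11=11: mid=6
v[mid]=7<11: swap v[5],v[6]; lo=6,mid=7 → [6,9,3,5,8,7,11,10,15,12,14,16]
v[mid]=10<11: swap v[6],v[7]; lo=7,mid=8 → [6,9,3,5,8,7,10,11,15,12,14,16]
v[mid]=15>11: swap v[8],v[8]; hi=7 → [6,9,3,5,8,7,10,11,15,12,14,16]
end: lo=7, hi=7; v = [6,9,3,5,8,7,10,11,15,12,14,16]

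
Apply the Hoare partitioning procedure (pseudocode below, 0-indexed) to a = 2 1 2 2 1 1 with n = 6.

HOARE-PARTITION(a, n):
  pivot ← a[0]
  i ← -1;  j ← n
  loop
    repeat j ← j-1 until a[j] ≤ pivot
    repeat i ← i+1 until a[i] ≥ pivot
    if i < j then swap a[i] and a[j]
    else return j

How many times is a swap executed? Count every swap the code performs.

2

pivot = a[0] = 2; i = -1, j = 6
j→5 (a[5]=1≤2), i→0 (a[0]=2≥2); i<j, swap → 1 1 2 2 1 2
j→4 (a[4]=1≤2), i→2 (a[2]=2≥2); i<j, swap → 1 1 1 2 2 2
j→3, i→3; i≥j, return j=3. a = 1 1 1 2 2 2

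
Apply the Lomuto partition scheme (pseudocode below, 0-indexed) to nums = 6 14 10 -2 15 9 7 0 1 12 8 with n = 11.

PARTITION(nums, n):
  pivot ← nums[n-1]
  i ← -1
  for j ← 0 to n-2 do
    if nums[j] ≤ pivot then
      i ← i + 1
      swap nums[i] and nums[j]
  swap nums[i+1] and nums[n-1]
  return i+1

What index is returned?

5

pivot=8, i=-1
j=0: 6≤8, i=0, swap(0,0) ⇒ 6 14 10 -2 15 9 7 0 1 12 8
j=1: 14>8, skip
j=2: 10>8, skip
j=3: -2≤8, i=1, swap(1,3) ⇒ 6 -2 10 14 15 9 7 0 1 12 8
j=4: 15>8, skip
j=5: 9>8, skip
j=6: 7≤8, i=2, swap(2,6) ⇒ 6 -2 7 14 15 9 10 0 1 12 8
j=7: 0≤8, i=3, swap(3,7) ⇒ 6 -2 7 0 15 9 10 14 1 12 8
j=8: 1≤8, i=4, swap(4,8) ⇒ 6 -2 7 0 1 9 10 14 15 12 8
j=9: 12>8, skip
swap(5,10) ⇒ 6 -2 7 0 1 8 10 14 15 12 9; return 5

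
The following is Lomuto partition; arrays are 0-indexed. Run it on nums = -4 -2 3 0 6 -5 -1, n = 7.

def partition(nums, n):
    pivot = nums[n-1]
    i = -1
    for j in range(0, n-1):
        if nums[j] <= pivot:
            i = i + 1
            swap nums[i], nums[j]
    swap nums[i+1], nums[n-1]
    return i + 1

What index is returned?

pivot=-1, i=-1
j=0: -4≤-1, i=0, swap(0,0) ⇒ -4 -2 3 0 6 -5 -1
j=1: -2≤-1, i=1, swap(1,1) ⇒ -4 -2 3 0 6 -5 -1
j=2: 3>-1, skip
j=3: 0>-1, skip
j=4: 6>-1, skip
j=5: -5≤-1, i=2, swap(2,5) ⇒ -4 -2 -5 0 6 3 -1
swap(3,6) ⇒ -4 -2 -5 -1 6 3 0; return 3

3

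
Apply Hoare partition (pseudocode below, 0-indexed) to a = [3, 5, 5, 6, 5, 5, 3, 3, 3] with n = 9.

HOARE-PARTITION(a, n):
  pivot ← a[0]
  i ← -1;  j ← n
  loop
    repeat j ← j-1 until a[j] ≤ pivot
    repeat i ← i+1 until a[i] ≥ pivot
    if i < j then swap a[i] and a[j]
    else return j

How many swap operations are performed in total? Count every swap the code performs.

pivot = a[0] = 3; i = -1, j = 9
j→8 (a[8]=3≤3), i→0 (a[0]=3≥3); i<j, swap → [3, 5, 5, 6, 5, 5, 3, 3, 3]
j→7 (a[7]=3≤3), i→1 (a[1]=5≥3); i<j, swap → [3, 3, 5, 6, 5, 5, 3, 5, 3]
j→6 (a[6]=3≤3), i→2 (a[2]=5≥3); i<j, swap → [3, 3, 3, 6, 5, 5, 5, 5, 3]
j→2, i→3; i≥j, return j=2. a = [3, 3, 3, 6, 5, 5, 5, 5, 3]

3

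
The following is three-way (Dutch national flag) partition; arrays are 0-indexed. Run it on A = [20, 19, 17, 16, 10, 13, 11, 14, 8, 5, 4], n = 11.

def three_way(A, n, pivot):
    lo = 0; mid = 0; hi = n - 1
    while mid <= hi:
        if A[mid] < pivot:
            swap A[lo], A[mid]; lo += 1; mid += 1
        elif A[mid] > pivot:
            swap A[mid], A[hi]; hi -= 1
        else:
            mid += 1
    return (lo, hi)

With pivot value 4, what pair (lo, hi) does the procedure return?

(0, 0)

lo=0 mid=0 hi=10
20>4: swap(0,10), hi=9 ⇒ [4, 19, 17, 16, 10, 13, 11, 14, 8, 5, 20]
4=4: mid=1
19>4: swap(1,9), hi=8 ⇒ [4, 5, 17, 16, 10, 13, 11, 14, 8, 19, 20]
5>4: swap(1,8), hi=7 ⇒ [4, 8, 17, 16, 10, 13, 11, 14, 5, 19, 20]
8>4: swap(1,7), hi=6 ⇒ [4, 14, 17, 16, 10, 13, 11, 8, 5, 19, 20]
14>4: swap(1,6), hi=5 ⇒ [4, 11, 17, 16, 10, 13, 14, 8, 5, 19, 20]
11>4: swap(1,5), hi=4 ⇒ [4, 13, 17, 16, 10, 11, 14, 8, 5, 19, 20]
13>4: swap(1,4), hi=3 ⇒ [4, 10, 17, 16, 13, 11, 14, 8, 5, 19, 20]
10>4: swap(1,3), hi=2 ⇒ [4, 16, 17, 10, 13, 11, 14, 8, 5, 19, 20]
16>4: swap(1,2), hi=1 ⇒ [4, 17, 16, 10, 13, 11, 14, 8, 5, 19, 20]
17>4: swap(1,1), hi=0 ⇒ [4, 17, 16, 10, 13, 11, 14, 8, 5, 19, 20]
done. lo=0 hi=0; A=[4, 17, 16, 10, 13, 11, 14, 8, 5, 19, 20]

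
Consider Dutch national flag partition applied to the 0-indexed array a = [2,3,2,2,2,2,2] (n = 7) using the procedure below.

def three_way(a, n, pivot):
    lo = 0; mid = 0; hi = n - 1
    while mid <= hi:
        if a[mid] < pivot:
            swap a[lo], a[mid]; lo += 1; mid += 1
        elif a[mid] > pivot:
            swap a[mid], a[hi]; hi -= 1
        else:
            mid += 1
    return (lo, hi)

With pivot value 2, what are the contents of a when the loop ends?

pivot = 2; lo=0, mid=0, hi=6
a[mid]=2=2: mid=1
a[mid]=3>2: swap a[1],a[6]; hi=5 → [2,2,2,2,2,2,3]
a[mid]=2=2: mid=2
a[mid]=2=2: mid=3
a[mid]=2=2: mid=4
a[mid]=2=2: mid=5
a[mid]=2=2: mid=6
end: lo=0, hi=5; a = [2,2,2,2,2,2,3]

[2,2,2,2,2,2,3]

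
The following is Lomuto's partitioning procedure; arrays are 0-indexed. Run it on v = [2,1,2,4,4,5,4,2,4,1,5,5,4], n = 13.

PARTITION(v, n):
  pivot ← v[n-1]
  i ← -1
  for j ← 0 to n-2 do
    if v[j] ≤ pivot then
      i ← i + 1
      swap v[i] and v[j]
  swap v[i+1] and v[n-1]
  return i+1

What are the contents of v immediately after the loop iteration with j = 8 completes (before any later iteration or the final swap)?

[2,1,2,4,4,4,2,4,5,1,5,5,4]

pivot=4, i=-1
j=0: 2≤4, i=0, swap(0,0) ⇒ [2,1,2,4,4,5,4,2,4,1,5,5,4]
j=1: 1≤4, i=1, swap(1,1) ⇒ [2,1,2,4,4,5,4,2,4,1,5,5,4]
j=2: 2≤4, i=2, swap(2,2) ⇒ [2,1,2,4,4,5,4,2,4,1,5,5,4]
j=3: 4≤4, i=3, swap(3,3) ⇒ [2,1,2,4,4,5,4,2,4,1,5,5,4]
j=4: 4≤4, i=4, swap(4,4) ⇒ [2,1,2,4,4,5,4,2,4,1,5,5,4]
j=5: 5>4, skip
j=6: 4≤4, i=5, swap(5,6) ⇒ [2,1,2,4,4,4,5,2,4,1,5,5,4]
j=7: 2≤4, i=6, swap(6,7) ⇒ [2,1,2,4,4,4,2,5,4,1,5,5,4]
j=8: 4≤4, i=7, swap(7,8) ⇒ [2,1,2,4,4,4,2,4,5,1,5,5,4]
(after j=8) v = [2,1,2,4,4,4,2,4,5,1,5,5,4]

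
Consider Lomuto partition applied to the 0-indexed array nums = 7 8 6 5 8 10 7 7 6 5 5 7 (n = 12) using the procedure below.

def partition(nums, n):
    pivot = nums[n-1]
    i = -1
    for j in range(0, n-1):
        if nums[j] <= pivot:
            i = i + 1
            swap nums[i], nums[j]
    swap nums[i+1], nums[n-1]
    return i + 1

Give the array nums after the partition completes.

pivot = nums[11] = 7; i = -1
j=0: nums[0]=7 ≤ 7 → i=0, swap nums[0],nums[0] (no change) → 7 8 6 5 8 10 7 7 6 5 5 7
j=1: nums[1]=8 > 7 → no swap
j=2: nums[2]=6 ≤ 7 → i=1, swap nums[1],nums[2] → 7 6 8 5 8 10 7 7 6 5 5 7
j=3: nums[3]=5 ≤ 7 → i=2, swap nums[2],nums[3] → 7 6 5 8 8 10 7 7 6 5 5 7
j=4: nums[4]=8 > 7 → no swap
j=5: nums[5]=10 > 7 → no swap
j=6: nums[6]=7 ≤ 7 → i=3, swap nums[3],nums[6] → 7 6 5 7 8 10 8 7 6 5 5 7
j=7: nums[7]=7 ≤ 7 → i=4, swap nums[4],nums[7] → 7 6 5 7 7 10 8 8 6 5 5 7
j=8: nums[8]=6 ≤ 7 → i=5, swap nums[5],nums[8] → 7 6 5 7 7 6 8 8 10 5 5 7
j=9: nums[9]=5 ≤ 7 → i=6, swap nums[6],nums[9] → 7 6 5 7 7 6 5 8 10 8 5 7
j=10: nums[10]=5 ≤ 7 → i=7, swap nums[7],nums[10] → 7 6 5 7 7 6 5 5 10 8 8 7
final swap nums[8],nums[11] → 7 6 5 7 7 6 5 5 7 8 8 10; return 8

7 6 5 7 7 6 5 5 7 8 8 10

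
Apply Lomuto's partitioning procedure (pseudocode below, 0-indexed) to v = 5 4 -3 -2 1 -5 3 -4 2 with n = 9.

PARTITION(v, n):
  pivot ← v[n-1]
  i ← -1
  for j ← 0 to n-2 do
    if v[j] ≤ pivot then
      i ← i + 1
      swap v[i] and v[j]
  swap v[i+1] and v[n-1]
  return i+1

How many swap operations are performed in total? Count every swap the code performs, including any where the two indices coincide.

pivot = v[8] = 2; i = -1
j=0: v[0]=5 > 2 → no swap
j=1: v[1]=4 > 2 → no swap
j=2: v[2]=-3 ≤ 2 → i=0, swap v[0],v[2] → -3 4 5 -2 1 -5 3 -4 2
j=3: v[3]=-2 ≤ 2 → i=1, swap v[1],v[3] → -3 -2 5 4 1 -5 3 -4 2
j=4: v[4]=1 ≤ 2 → i=2, swap v[2],v[4] → -3 -2 1 4 5 -5 3 -4 2
j=5: v[5]=-5 ≤ 2 → i=3, swap v[3],v[5] → -3 -2 1 -5 5 4 3 -4 2
j=6: v[6]=3 > 2 → no swap
j=7: v[7]=-4 ≤ 2 → i=4, swap v[4],v[7] → -3 -2 1 -5 -4 4 3 5 2
final swap v[5],v[8] → -3 -2 1 -5 -4 2 3 5 4; return 5

6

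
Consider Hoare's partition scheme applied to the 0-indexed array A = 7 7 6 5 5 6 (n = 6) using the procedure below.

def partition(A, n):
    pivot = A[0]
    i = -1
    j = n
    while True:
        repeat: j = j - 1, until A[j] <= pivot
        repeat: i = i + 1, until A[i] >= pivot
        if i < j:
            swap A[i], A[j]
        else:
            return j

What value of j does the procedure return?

3

pivot = A[0] = 7; i = -1, j = 6
j→5 (A[5]=6≤7), i→0 (A[0]=7≥7); i<j, swap → 6 7 6 5 5 7
j→4 (A[4]=5≤7), i→1 (A[1]=7≥7); i<j, swap → 6 5 6 5 7 7
j→3, i→4; i≥j, return j=3. A = 6 5 6 5 7 7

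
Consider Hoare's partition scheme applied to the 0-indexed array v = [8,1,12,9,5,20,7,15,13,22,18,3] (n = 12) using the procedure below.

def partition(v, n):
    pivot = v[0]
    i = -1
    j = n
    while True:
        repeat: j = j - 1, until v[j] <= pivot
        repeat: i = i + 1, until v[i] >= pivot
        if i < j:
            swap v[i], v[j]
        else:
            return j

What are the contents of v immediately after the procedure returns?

[3,1,7,5,9,20,12,15,13,22,18,8]

pivot=8
j stops at 11 (3), i stops at 0 (8); swap ⇒ [3,1,12,9,5,20,7,15,13,22,18,8]
j stops at 6 (7), i stops at 2 (12); swap ⇒ [3,1,7,9,5,20,12,15,13,22,18,8]
j stops at 4 (5), i stops at 3 (9); swap ⇒ [3,1,7,5,9,20,12,15,13,22,18,8]
j stops at 3, i stops at 4; i≥j ⇒ return 3. v=[3,1,7,5,9,20,12,15,13,22,18,8]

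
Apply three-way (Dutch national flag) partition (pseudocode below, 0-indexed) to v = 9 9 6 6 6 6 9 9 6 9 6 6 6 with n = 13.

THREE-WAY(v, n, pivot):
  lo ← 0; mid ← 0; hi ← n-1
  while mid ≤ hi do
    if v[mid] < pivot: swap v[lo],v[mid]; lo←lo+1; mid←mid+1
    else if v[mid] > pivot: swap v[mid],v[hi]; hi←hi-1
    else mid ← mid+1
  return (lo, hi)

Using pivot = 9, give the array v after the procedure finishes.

pivot = 9; lo=0, mid=0, hi=12
v[mid]=9=9: mid=1
v[mid]=9=9: mid=2
v[mid]=6<9: swap v[0],v[2]; lo=1,mid=3 → 6 9 9 6 6 6 9 9 6 9 6 6 6
v[mid]=6<9: swap v[1],v[3]; lo=2,mid=4 → 6 6 9 9 6 6 9 9 6 9 6 6 6
v[mid]=6<9: swap v[2],v[4]; lo=3,mid=5 → 6 6 6 9 9 6 9 9 6 9 6 6 6
v[mid]=6<9: swap v[3],v[5]; lo=4,mid=6 → 6 6 6 6 9 9 9 9 6 9 6 6 6
v[mid]=9=9: mid=7
v[mid]=9=9: mid=8
v[mid]=6<9: swap v[4],v[8]; lo=5,mid=9 → 6 6 6 6 6 9 9 9 9 9 6 6 6
v[mid]=9=9: mid=10
v[mid]=6<9: swap v[5],v[10]; lo=6,mid=11 → 6 6 6 6 6 6 9 9 9 9 9 6 6
v[mid]=6<9: swap v[6],v[11]; lo=7,mid=12 → 6 6 6 6 6 6 6 9 9 9 9 9 6
v[mid]=6<9: swap v[7],v[12]; lo=8,mid=13 → 6 6 6 6 6 6 6 6 9 9 9 9 9
end: lo=8, hi=12; v = 6 6 6 6 6 6 6 6 9 9 9 9 9

6 6 6 6 6 6 6 6 9 9 9 9 9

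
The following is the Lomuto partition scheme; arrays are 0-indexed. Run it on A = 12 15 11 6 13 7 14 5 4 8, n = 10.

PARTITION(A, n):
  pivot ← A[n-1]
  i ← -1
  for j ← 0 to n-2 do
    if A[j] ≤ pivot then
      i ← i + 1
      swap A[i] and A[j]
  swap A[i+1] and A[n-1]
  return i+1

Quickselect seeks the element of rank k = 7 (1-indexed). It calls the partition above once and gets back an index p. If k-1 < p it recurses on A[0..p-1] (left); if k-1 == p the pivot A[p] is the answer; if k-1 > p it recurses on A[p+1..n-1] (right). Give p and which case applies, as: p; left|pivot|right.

4; right

pivot=8, i=-1
j=0: 12>8, skip
j=1: 15>8, skip
j=2: 11>8, skip
j=3: 6≤8, i=0, swap(0,3) ⇒ 6 15 11 12 13 7 14 5 4 8
j=4: 13>8, skip
j=5: 7≤8, i=1, swap(1,5) ⇒ 6 7 11 12 13 15 14 5 4 8
j=6: 14>8, skip
j=7: 5≤8, i=2, swap(2,7) ⇒ 6 7 5 12 13 15 14 11 4 8
j=8: 4≤8, i=3, swap(3,8) ⇒ 6 7 5 4 13 15 14 11 12 8
swap(4,9) ⇒ 6 7 5 4 8 15 14 11 12 13; return 4
p = 4; k-1 = 6 > 4 ⇒ right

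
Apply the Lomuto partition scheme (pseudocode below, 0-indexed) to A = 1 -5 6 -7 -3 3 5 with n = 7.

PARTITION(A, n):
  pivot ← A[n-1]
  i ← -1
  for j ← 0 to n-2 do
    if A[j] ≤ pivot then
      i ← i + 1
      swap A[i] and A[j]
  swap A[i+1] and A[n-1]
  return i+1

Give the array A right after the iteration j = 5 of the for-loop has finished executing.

1 -5 -7 -3 3 6 5

pivot=5, i=-1
j=0: 1≤5, i=0, swap(0,0) ⇒ 1 -5 6 -7 -3 3 5
j=1: -5≤5, i=1, swap(1,1) ⇒ 1 -5 6 -7 -3 3 5
j=2: 6>5, skip
j=3: -7≤5, i=2, swap(2,3) ⇒ 1 -5 -7 6 -3 3 5
j=4: -3≤5, i=3, swap(3,4) ⇒ 1 -5 -7 -3 6 3 5
j=5: 3≤5, i=4, swap(4,5) ⇒ 1 -5 -7 -3 3 6 5
(after j=5) A = 1 -5 -7 -3 3 6 5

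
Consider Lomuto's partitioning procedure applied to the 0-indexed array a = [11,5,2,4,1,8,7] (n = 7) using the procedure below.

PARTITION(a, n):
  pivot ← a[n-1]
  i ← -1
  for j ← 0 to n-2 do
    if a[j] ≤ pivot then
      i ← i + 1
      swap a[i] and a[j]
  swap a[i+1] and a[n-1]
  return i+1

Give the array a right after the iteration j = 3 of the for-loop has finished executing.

pivot=7, i=-1
j=0: 11>7, skip
j=1: 5≤7, i=0, swap(0,1) ⇒ [5,11,2,4,1,8,7]
j=2: 2≤7, i=1, swap(1,2) ⇒ [5,2,11,4,1,8,7]
j=3: 4≤7, i=2, swap(2,3) ⇒ [5,2,4,11,1,8,7]
(after j=3) a = [5,2,4,11,1,8,7]

[5,2,4,11,1,8,7]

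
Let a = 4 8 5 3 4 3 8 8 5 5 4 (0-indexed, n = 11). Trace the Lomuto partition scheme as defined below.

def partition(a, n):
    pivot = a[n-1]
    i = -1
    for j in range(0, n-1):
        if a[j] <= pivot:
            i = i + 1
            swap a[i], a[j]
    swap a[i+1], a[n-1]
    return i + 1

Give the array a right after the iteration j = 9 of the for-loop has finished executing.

pivot=4, i=-1
j=0: 4≤4, i=0, swap(0,0) ⇒ 4 8 5 3 4 3 8 8 5 5 4
j=1: 8>4, skip
j=2: 5>4, skip
j=3: 3≤4, i=1, swap(1,3) ⇒ 4 3 5 8 4 3 8 8 5 5 4
j=4: 4≤4, i=2, swap(2,4) ⇒ 4 3 4 8 5 3 8 8 5 5 4
j=5: 3≤4, i=3, swap(3,5) ⇒ 4 3 4 3 5 8 8 8 5 5 4
j=6: 8>4, skip
j=7: 8>4, skip
j=8: 5>4, skip
j=9: 5>4, skip
(after j=9) a = 4 3 4 3 5 8 8 8 5 5 4

4 3 4 3 5 8 8 8 5 5 4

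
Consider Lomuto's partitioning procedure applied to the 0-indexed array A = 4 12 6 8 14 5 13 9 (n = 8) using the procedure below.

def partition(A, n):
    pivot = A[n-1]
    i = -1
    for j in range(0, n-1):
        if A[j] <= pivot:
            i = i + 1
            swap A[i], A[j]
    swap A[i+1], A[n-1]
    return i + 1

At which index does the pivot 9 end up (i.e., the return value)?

4

pivot=9, i=-1
j=0: 4≤9, i=0, swap(0,0) ⇒ 4 12 6 8 14 5 13 9
j=1: 12>9, skip
j=2: 6≤9, i=1, swap(1,2) ⇒ 4 6 12 8 14 5 13 9
j=3: 8≤9, i=2, swap(2,3) ⇒ 4 6 8 12 14 5 13 9
j=4: 14>9, skip
j=5: 5≤9, i=3, swap(3,5) ⇒ 4 6 8 5 14 12 13 9
j=6: 13>9, skip
swap(4,7) ⇒ 4 6 8 5 9 12 13 14; return 4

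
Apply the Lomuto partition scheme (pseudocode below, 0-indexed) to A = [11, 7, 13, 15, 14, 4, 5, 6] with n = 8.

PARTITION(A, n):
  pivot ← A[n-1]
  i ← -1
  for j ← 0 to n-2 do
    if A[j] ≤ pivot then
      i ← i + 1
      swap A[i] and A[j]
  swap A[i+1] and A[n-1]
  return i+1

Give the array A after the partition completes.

pivot=6, i=-1
j=0: 11>6, skip
j=1: 7>6, skip
j=2: 13>6, skip
j=3: 15>6, skip
j=4: 14>6, skip
j=5: 4≤6, i=0, swap(0,5) ⇒ [4, 7, 13, 15, 14, 11, 5, 6]
j=6: 5≤6, i=1, swap(1,6) ⇒ [4, 5, 13, 15, 14, 11, 7, 6]
swap(2,7) ⇒ [4, 5, 6, 15, 14, 11, 7, 13]; return 2

[4, 5, 6, 15, 14, 11, 7, 13]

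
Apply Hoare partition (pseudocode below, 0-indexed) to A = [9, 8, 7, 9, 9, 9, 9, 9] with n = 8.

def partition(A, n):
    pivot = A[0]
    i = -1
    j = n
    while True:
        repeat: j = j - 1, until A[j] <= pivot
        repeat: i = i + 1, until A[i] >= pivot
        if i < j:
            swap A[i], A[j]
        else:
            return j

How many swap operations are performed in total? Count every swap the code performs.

pivot = A[0] = 9; i = -1, j = 8
j→7 (A[7]=9≤9), i→0 (A[0]=9≥9); i<j, swap → [9, 8, 7, 9, 9, 9, 9, 9]
j→6 (A[6]=9≤9), i→3 (A[3]=9≥9); i<j, swap → [9, 8, 7, 9, 9, 9, 9, 9]
j→5 (A[5]=9≤9), i→4 (A[4]=9≥9); i<j, swap → [9, 8, 7, 9, 9, 9, 9, 9]
j→4, i→5; i≥j, return j=4. A = [9, 8, 7, 9, 9, 9, 9, 9]

3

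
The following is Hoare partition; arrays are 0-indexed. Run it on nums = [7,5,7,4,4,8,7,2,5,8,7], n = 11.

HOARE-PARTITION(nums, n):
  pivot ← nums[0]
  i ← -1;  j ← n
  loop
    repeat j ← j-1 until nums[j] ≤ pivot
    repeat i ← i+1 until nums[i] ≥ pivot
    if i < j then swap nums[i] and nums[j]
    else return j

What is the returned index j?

pivot=7
j stops at 10 (7), i stops at 0 (7); swap ⇒ [7,5,7,4,4,8,7,2,5,8,7]
j stops at 8 (5), i stops at 2 (7); swap ⇒ [7,5,5,4,4,8,7,2,7,8,7]
j stops at 7 (2), i stops at 5 (8); swap ⇒ [7,5,5,4,4,2,7,8,7,8,7]
j stops at 6, i stops at 6; i≥j ⇒ return 6. nums=[7,5,5,4,4,2,7,8,7,8,7]

6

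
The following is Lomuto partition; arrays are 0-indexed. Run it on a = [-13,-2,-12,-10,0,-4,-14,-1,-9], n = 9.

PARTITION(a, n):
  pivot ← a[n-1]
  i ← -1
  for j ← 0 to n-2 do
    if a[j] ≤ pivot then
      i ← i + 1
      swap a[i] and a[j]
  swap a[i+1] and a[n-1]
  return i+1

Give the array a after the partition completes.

[-13,-12,-10,-14,-9,-4,-2,-1,0]

pivot=-9, i=-1
j=0: -13≤-9, i=0, swap(0,0) ⇒ [-13,-2,-12,-10,0,-4,-14,-1,-9]
j=1: -2>-9, skip
j=2: -12≤-9, i=1, swap(1,2) ⇒ [-13,-12,-2,-10,0,-4,-14,-1,-9]
j=3: -10≤-9, i=2, swap(2,3) ⇒ [-13,-12,-10,-2,0,-4,-14,-1,-9]
j=4: 0>-9, skip
j=5: -4>-9, skip
j=6: -14≤-9, i=3, swap(3,6) ⇒ [-13,-12,-10,-14,0,-4,-2,-1,-9]
j=7: -1>-9, skip
swap(4,8) ⇒ [-13,-12,-10,-14,-9,-4,-2,-1,0]; return 4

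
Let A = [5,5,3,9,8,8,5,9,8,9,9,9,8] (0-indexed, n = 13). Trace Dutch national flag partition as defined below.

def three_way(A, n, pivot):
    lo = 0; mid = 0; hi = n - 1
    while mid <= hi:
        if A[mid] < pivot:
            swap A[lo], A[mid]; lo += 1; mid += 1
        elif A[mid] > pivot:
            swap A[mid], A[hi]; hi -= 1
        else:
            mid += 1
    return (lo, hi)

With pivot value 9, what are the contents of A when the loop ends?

[5,5,3,8,8,5,8,8,9,9,9,9,9]

lo=0 mid=0 hi=12
5<9: swap(0,0), lo=1 mid=1 ⇒ [5,5,3,9,8,8,5,9,8,9,9,9,8]
5<9: swap(1,1), lo=2 mid=2 ⇒ [5,5,3,9,8,8,5,9,8,9,9,9,8]
3<9: swap(2,2), lo=3 mid=3 ⇒ [5,5,3,9,8,8,5,9,8,9,9,9,8]
9=9: mid=4
8<9: swap(3,4), lo=4 mid=5 ⇒ [5,5,3,8,9,8,5,9,8,9,9,9,8]
8<9: swap(4,5), lo=5 mid=6 ⇒ [5,5,3,8,8,9,5,9,8,9,9,9,8]
5<9: swap(5,6), lo=6 mid=7 ⇒ [5,5,3,8,8,5,9,9,8,9,9,9,8]
9=9: mid=8
8<9: swap(6,8), lo=7 mid=9 ⇒ [5,5,3,8,8,5,8,9,9,9,9,9,8]
9=9: mid=10
9=9: mid=11
9=9: mid=12
8<9: swap(7,12), lo=8 mid=13 ⇒ [5,5,3,8,8,5,8,8,9,9,9,9,9]
done. lo=8 hi=12; A=[5,5,3,8,8,5,8,8,9,9,9,9,9]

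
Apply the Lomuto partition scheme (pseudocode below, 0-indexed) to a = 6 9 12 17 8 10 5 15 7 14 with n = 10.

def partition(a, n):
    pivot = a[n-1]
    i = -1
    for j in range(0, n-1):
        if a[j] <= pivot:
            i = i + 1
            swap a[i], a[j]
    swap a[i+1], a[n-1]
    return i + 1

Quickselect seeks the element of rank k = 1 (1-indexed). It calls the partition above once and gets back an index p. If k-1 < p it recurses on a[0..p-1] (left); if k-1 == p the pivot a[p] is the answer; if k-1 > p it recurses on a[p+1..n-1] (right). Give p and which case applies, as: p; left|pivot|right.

7; left

pivot = a[9] = 14; i = -1
j=0: a[0]=6 ≤ 14 → i=0, swap a[0],a[0] (no change) → 6 9 12 17 8 10 5 15 7 14
j=1: a[1]=9 ≤ 14 → i=1, swap a[1],a[1] (no change) → 6 9 12 17 8 10 5 15 7 14
j=2: a[2]=12 ≤ 14 → i=2, swap a[2],a[2] (no change) → 6 9 12 17 8 10 5 15 7 14
j=3: a[3]=17 > 14 → no swap
j=4: a[4]=8 ≤ 14 → i=3, swap a[3],a[4] → 6 9 12 8 17 10 5 15 7 14
j=5: a[5]=10 ≤ 14 → i=4, swap a[4],a[5] → 6 9 12 8 10 17 5 15 7 14
j=6: a[6]=5 ≤ 14 → i=5, swap a[5],a[6] → 6 9 12 8 10 5 17 15 7 14
j=7: a[7]=15 > 14 → no swap
j=8: a[8]=7 ≤ 14 → i=6, swap a[6],a[8] → 6 9 12 8 10 5 7 15 17 14
final swap a[7],a[9] → 6 9 12 8 10 5 7 14 17 15; return 7
p = 7; k-1 = 0 < 7 ⇒ left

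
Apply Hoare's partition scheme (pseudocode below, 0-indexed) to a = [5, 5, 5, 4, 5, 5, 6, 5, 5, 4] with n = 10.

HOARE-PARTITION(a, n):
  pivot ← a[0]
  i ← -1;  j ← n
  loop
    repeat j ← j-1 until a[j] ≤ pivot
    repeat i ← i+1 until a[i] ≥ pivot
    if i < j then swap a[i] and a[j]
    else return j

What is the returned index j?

4

pivot = a[0] = 5; i = -1, j = 10
j→9 (a[9]=4≤5), i→0 (a[0]=5≥5); i<j, swap → [4, 5, 5, 4, 5, 5, 6, 5, 5, 5]
j→8 (a[8]=5≤5), i→1 (a[1]=5≥5); i<j, swap → [4, 5, 5, 4, 5, 5, 6, 5, 5, 5]
j→7 (a[7]=5≤5), i→2 (a[2]=5≥5); i<j, swap → [4, 5, 5, 4, 5, 5, 6, 5, 5, 5]
j→5 (a[5]=5≤5), i→4 (a[4]=5≥5); i<j, swap → [4, 5, 5, 4, 5, 5, 6, 5, 5, 5]
j→4, i→5; i≥j, return j=4. a = [4, 5, 5, 4, 5, 5, 6, 5, 5, 5]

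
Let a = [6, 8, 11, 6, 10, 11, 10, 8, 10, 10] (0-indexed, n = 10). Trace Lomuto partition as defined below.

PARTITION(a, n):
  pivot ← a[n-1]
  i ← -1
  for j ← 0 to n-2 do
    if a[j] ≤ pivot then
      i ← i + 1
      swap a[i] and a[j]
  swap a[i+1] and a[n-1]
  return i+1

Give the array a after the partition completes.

pivot=10, i=-1
j=0: 6≤10, i=0, swap(0,0) ⇒ [6, 8, 11, 6, 10, 11, 10, 8, 10, 10]
j=1: 8≤10, i=1, swap(1,1) ⇒ [6, 8, 11, 6, 10, 11, 10, 8, 10, 10]
j=2: 11>10, skip
j=3: 6≤10, i=2, swap(2,3) ⇒ [6, 8, 6, 11, 10, 11, 10, 8, 10, 10]
j=4: 10≤10, i=3, swap(3,4) ⇒ [6, 8, 6, 10, 11, 11, 10, 8, 10, 10]
j=5: 11>10, skip
j=6: 10≤10, i=4, swap(4,6) ⇒ [6, 8, 6, 10, 10, 11, 11, 8, 10, 10]
j=7: 8≤10, i=5, swap(5,7) ⇒ [6, 8, 6, 10, 10, 8, 11, 11, 10, 10]
j=8: 10≤10, i=6, swap(6,8) ⇒ [6, 8, 6, 10, 10, 8, 10, 11, 11, 10]
swap(7,9) ⇒ [6, 8, 6, 10, 10, 8, 10, 10, 11, 11]; return 7

[6, 8, 6, 10, 10, 8, 10, 10, 11, 11]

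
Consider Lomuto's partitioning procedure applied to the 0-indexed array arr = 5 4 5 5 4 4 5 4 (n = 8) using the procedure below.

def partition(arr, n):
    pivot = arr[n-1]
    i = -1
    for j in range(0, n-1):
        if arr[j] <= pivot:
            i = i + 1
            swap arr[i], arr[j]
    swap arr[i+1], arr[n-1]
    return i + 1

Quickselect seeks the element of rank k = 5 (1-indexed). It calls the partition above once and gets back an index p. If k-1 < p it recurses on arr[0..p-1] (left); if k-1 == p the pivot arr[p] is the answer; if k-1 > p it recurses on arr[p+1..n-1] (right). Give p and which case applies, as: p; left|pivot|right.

3; right

pivot=4, i=-1
j=0: 5>4, skip
j=1: 4≤4, i=0, swap(0,1) ⇒ 4 5 5 5 4 4 5 4
j=2: 5>4, skip
j=3: 5>4, skip
j=4: 4≤4, i=1, swap(1,4) ⇒ 4 4 5 5 5 4 5 4
j=5: 4≤4, i=2, swap(2,5) ⇒ 4 4 4 5 5 5 5 4
j=6: 5>4, skip
swap(3,7) ⇒ 4 4 4 4 5 5 5 5; return 3
p = 3; k-1 = 4 > 3 ⇒ right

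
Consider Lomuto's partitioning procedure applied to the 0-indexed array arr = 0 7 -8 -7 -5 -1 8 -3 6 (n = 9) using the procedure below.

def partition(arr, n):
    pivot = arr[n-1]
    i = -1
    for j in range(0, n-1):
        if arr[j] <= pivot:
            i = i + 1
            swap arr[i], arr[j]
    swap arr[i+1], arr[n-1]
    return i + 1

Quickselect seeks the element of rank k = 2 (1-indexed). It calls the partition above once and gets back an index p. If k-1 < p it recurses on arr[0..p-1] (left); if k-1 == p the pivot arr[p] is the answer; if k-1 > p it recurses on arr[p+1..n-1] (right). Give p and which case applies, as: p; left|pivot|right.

6; left

pivot = arr[8] = 6; i = -1
j=0: arr[0]=0 ≤ 6 → i=0, swap arr[0],arr[0] (no change) → 0 7 -8 -7 -5 -1 8 -3 6
j=1: arr[1]=7 > 6 → no swap
j=2: arr[2]=-8 ≤ 6 → i=1, swap arr[1],arr[2] → 0 -8 7 -7 -5 -1 8 -3 6
j=3: arr[3]=-7 ≤ 6 → i=2, swap arr[2],arr[3] → 0 -8 -7 7 -5 -1 8 -3 6
j=4: arr[4]=-5 ≤ 6 → i=3, swap arr[3],arr[4] → 0 -8 -7 -5 7 -1 8 -3 6
j=5: arr[5]=-1 ≤ 6 → i=4, swap arr[4],arr[5] → 0 -8 -7 -5 -1 7 8 -3 6
j=6: arr[6]=8 > 6 → no swap
j=7: arr[7]=-3 ≤ 6 → i=5, swap arr[5],arr[7] → 0 -8 -7 -5 -1 -3 8 7 6
final swap arr[6],arr[8] → 0 -8 -7 -5 -1 -3 6 7 8; return 6
p = 6; k-1 = 1 < 6 ⇒ left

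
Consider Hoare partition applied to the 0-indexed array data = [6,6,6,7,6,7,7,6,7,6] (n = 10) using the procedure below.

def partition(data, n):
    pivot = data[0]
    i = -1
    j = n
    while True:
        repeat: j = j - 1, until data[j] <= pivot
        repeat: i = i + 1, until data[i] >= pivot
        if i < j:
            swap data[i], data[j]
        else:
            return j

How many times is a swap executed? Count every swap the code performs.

pivot = data[0] = 6; i = -1, j = 10
j→9 (data[9]=6≤6), i→0 (data[0]=6≥6); i<j, swap → [6,6,6,7,6,7,7,6,7,6]
j→7 (data[7]=6≤6), i→1 (data[1]=6≥6); i<j, swap → [6,6,6,7,6,7,7,6,7,6]
j→4 (data[4]=6≤6), i→2 (data[2]=6≥6); i<j, swap → [6,6,6,7,6,7,7,6,7,6]
j→2, i→3; i≥j, return j=2. data = [6,6,6,7,6,7,7,6,7,6]

3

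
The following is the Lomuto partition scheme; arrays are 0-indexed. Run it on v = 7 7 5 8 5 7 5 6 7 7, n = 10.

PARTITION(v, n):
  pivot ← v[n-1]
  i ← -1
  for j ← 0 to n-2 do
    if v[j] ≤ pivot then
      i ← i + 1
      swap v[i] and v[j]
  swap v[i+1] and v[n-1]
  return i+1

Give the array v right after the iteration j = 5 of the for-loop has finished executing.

7 7 5 5 7 8 5 6 7 7

pivot = v[9] = 7; i = -1
j=0: v[0]=7 ≤ 7 → i=0, swap v[0],v[0] (no change) → 7 7 5 8 5 7 5 6 7 7
j=1: v[1]=7 ≤ 7 → i=1, swap v[1],v[1] (no change) → 7 7 5 8 5 7 5 6 7 7
j=2: v[2]=5 ≤ 7 → i=2, swap v[2],v[2] (no change) → 7 7 5 8 5 7 5 6 7 7
j=3: v[3]=8 > 7 → no swap
j=4: v[4]=5 ≤ 7 → i=3, swap v[3],v[4] → 7 7 5 5 8 7 5 6 7 7
j=5: v[5]=7 ≤ 7 → i=4, swap v[4],v[5] → 7 7 5 5 7 8 5 6 7 7
(after j=5) v = 7 7 5 5 7 8 5 6 7 7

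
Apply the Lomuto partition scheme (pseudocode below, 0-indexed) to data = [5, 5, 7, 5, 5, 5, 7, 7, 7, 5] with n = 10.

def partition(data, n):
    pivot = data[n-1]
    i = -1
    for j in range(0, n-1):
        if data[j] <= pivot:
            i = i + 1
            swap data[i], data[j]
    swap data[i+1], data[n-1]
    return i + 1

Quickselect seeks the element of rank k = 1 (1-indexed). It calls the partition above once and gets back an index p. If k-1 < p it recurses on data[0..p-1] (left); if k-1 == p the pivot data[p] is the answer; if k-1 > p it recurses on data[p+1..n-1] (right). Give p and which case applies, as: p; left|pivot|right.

5; left

pivot = data[9] = 5; i = -1
j=0: data[0]=5 ≤ 5 → i=0, swap data[0],data[0] (no change) → [5, 5, 7, 5, 5, 5, 7, 7, 7, 5]
j=1: data[1]=5 ≤ 5 → i=1, swap data[1],data[1] (no change) → [5, 5, 7, 5, 5, 5, 7, 7, 7, 5]
j=2: data[2]=7 > 5 → no swap
j=3: data[3]=5 ≤ 5 → i=2, swap data[2],data[3] → [5, 5, 5, 7, 5, 5, 7, 7, 7, 5]
j=4: data[4]=5 ≤ 5 → i=3, swap data[3],data[4] → [5, 5, 5, 5, 7, 5, 7, 7, 7, 5]
j=5: data[5]=5 ≤ 5 → i=4, swap data[4],data[5] → [5, 5, 5, 5, 5, 7, 7, 7, 7, 5]
j=6: data[6]=7 > 5 → no swap
j=7: data[7]=7 > 5 → no swap
j=8: data[8]=7 > 5 → no swap
final swap data[5],data[9] → [5, 5, 5, 5, 5, 5, 7, 7, 7, 7]; return 5
p = 5; k-1 = 0 < 5 ⇒ left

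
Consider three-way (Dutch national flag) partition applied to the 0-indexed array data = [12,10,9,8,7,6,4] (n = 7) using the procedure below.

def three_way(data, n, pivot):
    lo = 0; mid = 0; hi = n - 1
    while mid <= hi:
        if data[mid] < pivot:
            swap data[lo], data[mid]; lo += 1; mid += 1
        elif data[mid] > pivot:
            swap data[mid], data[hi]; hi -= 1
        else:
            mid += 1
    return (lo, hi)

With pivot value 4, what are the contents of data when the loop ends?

lo=0 mid=0 hi=6
12>4: swap(0,6), hi=5 ⇒ [4,10,9,8,7,6,12]
4=4: mid=1
10>4: swap(1,5), hi=4 ⇒ [4,6,9,8,7,10,12]
6>4: swap(1,4), hi=3 ⇒ [4,7,9,8,6,10,12]
7>4: swap(1,3), hi=2 ⇒ [4,8,9,7,6,10,12]
8>4: swap(1,2), hi=1 ⇒ [4,9,8,7,6,10,12]
9>4: swap(1,1), hi=0 ⇒ [4,9,8,7,6,10,12]
done. lo=0 hi=0; data=[4,9,8,7,6,10,12]

[4,9,8,7,6,10,12]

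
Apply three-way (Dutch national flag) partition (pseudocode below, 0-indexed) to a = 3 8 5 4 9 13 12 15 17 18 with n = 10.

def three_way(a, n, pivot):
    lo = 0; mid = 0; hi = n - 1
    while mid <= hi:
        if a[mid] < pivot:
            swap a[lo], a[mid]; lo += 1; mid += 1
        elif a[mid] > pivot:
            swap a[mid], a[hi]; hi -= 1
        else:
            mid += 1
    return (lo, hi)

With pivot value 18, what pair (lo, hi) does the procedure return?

lo=0 mid=0 hi=9
3<18: swap(0,0), lo=1 mid=1 ⇒ 3 8 5 4 9 13 12 15 17 18
8<18: swap(1,1), lo=2 mid=2 ⇒ 3 8 5 4 9 13 12 15 17 18
5<18: swap(2,2), lo=3 mid=3 ⇒ 3 8 5 4 9 13 12 15 17 18
4<18: swap(3,3), lo=4 mid=4 ⇒ 3 8 5 4 9 13 12 15 17 18
9<18: swap(4,4), lo=5 mid=5 ⇒ 3 8 5 4 9 13 12 15 17 18
13<18: swap(5,5), lo=6 mid=6 ⇒ 3 8 5 4 9 13 12 15 17 18
12<18: swap(6,6), lo=7 mid=7 ⇒ 3 8 5 4 9 13 12 15 17 18
15<18: swap(7,7), lo=8 mid=8 ⇒ 3 8 5 4 9 13 12 15 17 18
17<18: swap(8,8), lo=9 mid=9 ⇒ 3 8 5 4 9 13 12 15 17 18
18=18: mid=10
done. lo=9 hi=9; a=3 8 5 4 9 13 12 15 17 18

(9, 9)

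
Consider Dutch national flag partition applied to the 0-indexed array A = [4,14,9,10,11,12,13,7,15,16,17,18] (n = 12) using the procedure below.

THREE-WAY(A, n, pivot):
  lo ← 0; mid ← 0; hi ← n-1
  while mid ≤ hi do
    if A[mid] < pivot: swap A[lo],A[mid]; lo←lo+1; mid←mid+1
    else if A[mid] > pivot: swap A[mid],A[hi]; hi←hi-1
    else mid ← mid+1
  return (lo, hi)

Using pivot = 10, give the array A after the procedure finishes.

pivot = 10; lo=0, mid=0, hi=11
A[mid]=4<10: swap A[0],A[0]; lo=1,mid=1 → [4,14,9,10,11,12,13,7,15,16,17,18]
A[mid]=14>10: swap A[1],A[11]; hi=10 → [4,18,9,10,11,12,13,7,15,16,17,14]
A[mid]=18>10: swap A[1],A[10]; hi=9 → [4,17,9,10,11,12,13,7,15,16,18,14]
A[mid]=17>10: swap A[1],A[9]; hi=8 → [4,16,9,10,11,12,13,7,15,17,18,14]
A[mid]=16>10: swap A[1],A[8]; hi=7 → [4,15,9,10,11,12,13,7,16,17,18,14]
A[mid]=15>10: swap A[1],A[7]; hi=6 → [4,7,9,10,11,12,13,15,16,17,18,14]
A[mid]=7<10: swap A[1],A[1]; lo=2,mid=2 → [4,7,9,10,11,12,13,15,16,17,18,14]
A[mid]=9<10: swap A[2],A[2]; lo=3,mid=3 → [4,7,9,10,11,12,13,15,16,17,18,14]
A[mid]=10=10: mid=4
A[mid]=11>10: swap A[4],A[6]; hi=5 → [4,7,9,10,13,12,11,15,16,17,18,14]
A[mid]=13>10: swap A[4],A[5]; hi=4 → [4,7,9,10,12,13,11,15,16,17,18,14]
A[mid]=12>10: swap A[4],A[4]; hi=3 → [4,7,9,10,12,13,11,15,16,17,18,14]
end: lo=3, hi=3; A = [4,7,9,10,12,13,11,15,16,17,18,14]

[4,7,9,10,12,13,11,15,16,17,18,14]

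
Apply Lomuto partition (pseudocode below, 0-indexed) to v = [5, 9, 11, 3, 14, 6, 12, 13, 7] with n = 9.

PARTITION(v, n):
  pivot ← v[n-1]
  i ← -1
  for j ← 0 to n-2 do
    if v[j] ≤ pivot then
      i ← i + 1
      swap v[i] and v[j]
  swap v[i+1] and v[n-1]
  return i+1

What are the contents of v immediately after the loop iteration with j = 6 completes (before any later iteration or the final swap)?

[5, 3, 6, 9, 14, 11, 12, 13, 7]

pivot = v[8] = 7; i = -1
j=0: v[0]=5 ≤ 7 → i=0, swap v[0],v[0] (no change) → [5, 9, 11, 3, 14, 6, 12, 13, 7]
j=1: v[1]=9 > 7 → no swap
j=2: v[2]=11 > 7 → no swap
j=3: v[3]=3 ≤ 7 → i=1, swap v[1],v[3] → [5, 3, 11, 9, 14, 6, 12, 13, 7]
j=4: v[4]=14 > 7 → no swap
j=5: v[5]=6 ≤ 7 → i=2, swap v[2],v[5] → [5, 3, 6, 9, 14, 11, 12, 13, 7]
j=6: v[6]=12 > 7 → no swap
(after j=6) v = [5, 3, 6, 9, 14, 11, 12, 13, 7]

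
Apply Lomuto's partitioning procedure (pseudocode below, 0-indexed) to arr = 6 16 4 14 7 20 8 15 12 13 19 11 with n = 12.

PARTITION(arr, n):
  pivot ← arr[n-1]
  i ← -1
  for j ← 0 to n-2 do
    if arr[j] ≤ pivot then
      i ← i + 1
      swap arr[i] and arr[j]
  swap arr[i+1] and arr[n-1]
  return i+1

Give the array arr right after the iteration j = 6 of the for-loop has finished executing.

6 4 7 8 16 20 14 15 12 13 19 11

pivot = arr[11] = 11; i = -1
j=0: arr[0]=6 ≤ 11 → i=0, swap arr[0],arr[0] (no change) → 6 16 4 14 7 20 8 15 12 13 19 11
j=1: arr[1]=16 > 11 → no swap
j=2: arr[2]=4 ≤ 11 → i=1, swap arr[1],arr[2] → 6 4 16 14 7 20 8 15 12 13 19 11
j=3: arr[3]=14 > 11 → no swap
j=4: arr[4]=7 ≤ 11 → i=2, swap arr[2],arr[4] → 6 4 7 14 16 20 8 15 12 13 19 11
j=5: arr[5]=20 > 11 → no swap
j=6: arr[6]=8 ≤ 11 → i=3, swap arr[3],arr[6] → 6 4 7 8 16 20 14 15 12 13 19 11
(after j=6) arr = 6 4 7 8 16 20 14 15 12 13 19 11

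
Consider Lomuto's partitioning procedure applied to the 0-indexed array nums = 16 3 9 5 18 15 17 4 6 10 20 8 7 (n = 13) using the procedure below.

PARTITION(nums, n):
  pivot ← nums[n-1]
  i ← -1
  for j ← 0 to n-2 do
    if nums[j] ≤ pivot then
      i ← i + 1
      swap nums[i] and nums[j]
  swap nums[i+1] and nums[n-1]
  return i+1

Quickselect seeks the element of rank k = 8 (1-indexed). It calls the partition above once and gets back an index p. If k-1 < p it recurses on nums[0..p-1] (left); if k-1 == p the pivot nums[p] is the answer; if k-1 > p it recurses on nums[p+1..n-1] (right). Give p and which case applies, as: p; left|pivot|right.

pivot=7, i=-1
j=0: 16>7, skip
j=1: 3≤7, i=0, swap(0,1) ⇒ 3 16 9 5 18 15 17 4 6 10 20 8 7
j=2: 9>7, skip
j=3: 5≤7, i=1, swap(1,3) ⇒ 3 5 9 16 18 15 17 4 6 10 20 8 7
j=4: 18>7, skip
j=5: 15>7, skip
j=6: 17>7, skip
j=7: 4≤7, i=2, swap(2,7) ⇒ 3 5 4 16 18 15 17 9 6 10 20 8 7
j=8: 6≤7, i=3, swap(3,8) ⇒ 3 5 4 6 18 15 17 9 16 10 20 8 7
j=9: 10>7, skip
j=10: 20>7, skip
j=11: 8>7, skip
swap(4,12) ⇒ 3 5 4 6 7 15 17 9 16 10 20 8 18; return 4
p = 4; k-1 = 7 > 4 ⇒ right

4; right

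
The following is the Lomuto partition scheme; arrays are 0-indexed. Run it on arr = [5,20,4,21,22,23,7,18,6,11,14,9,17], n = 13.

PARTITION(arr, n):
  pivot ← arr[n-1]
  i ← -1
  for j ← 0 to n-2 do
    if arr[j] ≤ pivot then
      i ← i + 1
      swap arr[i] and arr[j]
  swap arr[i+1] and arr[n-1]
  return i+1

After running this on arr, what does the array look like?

pivot = arr[12] = 17; i = -1
j=0: arr[0]=5 ≤ 17 → i=0, swap arr[0],arr[0] (no change) → [5,20,4,21,22,23,7,18,6,11,14,9,17]
j=1: arr[1]=20 > 17 → no swap
j=2: arr[2]=4 ≤ 17 → i=1, swap arr[1],arr[2] → [5,4,20,21,22,23,7,18,6,11,14,9,17]
j=3: arr[3]=21 > 17 → no swap
j=4: arr[4]=22 > 17 → no swap
j=5: arr[5]=23 > 17 → no swap
j=6: arr[6]=7 ≤ 17 → i=2, swap arr[2],arr[6] → [5,4,7,21,22,23,20,18,6,11,14,9,17]
j=7: arr[7]=18 > 17 → no swap
j=8: arr[8]=6 ≤ 17 → i=3, swap arr[3],arr[8] → [5,4,7,6,22,23,20,18,21,11,14,9,17]
j=9: arr[9]=11 ≤ 17 → i=4, swap arr[4],arr[9] → [5,4,7,6,11,23,20,18,21,22,14,9,17]
j=10: arr[10]=14 ≤ 17 → i=5, swap arr[5],arr[10] → [5,4,7,6,11,14,20,18,21,22,23,9,17]
j=11: arr[11]=9 ≤ 17 → i=6, swap arr[6],arr[11] → [5,4,7,6,11,14,9,18,21,22,23,20,17]
final swap arr[7],arr[12] → [5,4,7,6,11,14,9,17,21,22,23,20,18]; return 7

[5,4,7,6,11,14,9,17,21,22,23,20,18]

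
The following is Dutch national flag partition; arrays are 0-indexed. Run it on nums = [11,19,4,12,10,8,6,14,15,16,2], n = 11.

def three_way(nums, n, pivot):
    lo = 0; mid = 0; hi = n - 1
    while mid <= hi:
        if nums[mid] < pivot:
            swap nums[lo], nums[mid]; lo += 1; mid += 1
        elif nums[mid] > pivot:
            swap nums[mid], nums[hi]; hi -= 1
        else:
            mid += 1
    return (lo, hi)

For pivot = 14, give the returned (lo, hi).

(7, 7)

lo=0 mid=0 hi=10
11<14: swap(0,0), lo=1 mid=1 ⇒ [11,19,4,12,10,8,6,14,15,16,2]
19>14: swap(1,10), hi=9 ⇒ [11,2,4,12,10,8,6,14,15,16,19]
2<14: swap(1,1), lo=2 mid=2 ⇒ [11,2,4,12,10,8,6,14,15,16,19]
4<14: swap(2,2), lo=3 mid=3 ⇒ [11,2,4,12,10,8,6,14,15,16,19]
12<14: swap(3,3), lo=4 mid=4 ⇒ [11,2,4,12,10,8,6,14,15,16,19]
10<14: swap(4,4), lo=5 mid=5 ⇒ [11,2,4,12,10,8,6,14,15,16,19]
8<14: swap(5,5), lo=6 mid=6 ⇒ [11,2,4,12,10,8,6,14,15,16,19]
6<14: swap(6,6), lo=7 mid=7 ⇒ [11,2,4,12,10,8,6,14,15,16,19]
14=14: mid=8
15>14: swap(8,9), hi=8 ⇒ [11,2,4,12,10,8,6,14,16,15,19]
16>14: swap(8,8), hi=7 ⇒ [11,2,4,12,10,8,6,14,16,15,19]
done. lo=7 hi=7; nums=[11,2,4,12,10,8,6,14,16,15,19]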